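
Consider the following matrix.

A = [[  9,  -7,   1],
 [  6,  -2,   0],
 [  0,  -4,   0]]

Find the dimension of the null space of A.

0

Row reduce to echelon form.
R2 ← R2 − (2/3)·R1: [0, 8/3, -2/3]
R3 ← R3 + (3/2)·R2: [0, 0, -1]
3 nonzero rows, so rank(A) = 3.
A has 3 columns; by rank–nullity, nullity = 3 − 3 = 0.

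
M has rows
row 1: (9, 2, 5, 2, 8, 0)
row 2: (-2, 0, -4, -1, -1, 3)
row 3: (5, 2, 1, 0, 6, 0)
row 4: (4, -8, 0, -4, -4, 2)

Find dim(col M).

4

Row reduce to echelon form.
R2 ← R2 + (2/9)·R1: [0, 4/9, -26/9, -5/9, 7/9, 3]
R3 ← R3 − (5/9)·R1: [0, 8/9, -16/9, -10/9, 14/9, 0]
R4 ← R4 − (4/9)·R1: [0, -80/9, -20/9, -44/9, -68/9, 2]
R3 ← R3 − (2)·R2: [0, 0, 4, 0, 0, -6]
R4 ← R4 + (20)·R2: [0, 0, -60, -16, 8, 62]
R4 ← R4 + (15)·R3: [0, 0, 0, -16, 8, -28]
Echelon form has 4 nonzero rows, so rank(M) = 4.
The column space has dimension equal to the rank: 4.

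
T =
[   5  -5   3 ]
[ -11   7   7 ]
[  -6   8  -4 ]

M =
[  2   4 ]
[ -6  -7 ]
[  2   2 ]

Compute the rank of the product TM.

First compute TM:
[[ 46,  61],
 [-50, -79],
 [-68, -88]]
Now row reduce the product.
R2 ← R2 + (25/23)·R1: [0, -292/23]
R3 ← R3 + (34/23)·R1: [0, 50/23]
R3 ← R3 + (25/146)·R2: [0, 0]
2 nonzero rows, so rank(TM) = 2.

2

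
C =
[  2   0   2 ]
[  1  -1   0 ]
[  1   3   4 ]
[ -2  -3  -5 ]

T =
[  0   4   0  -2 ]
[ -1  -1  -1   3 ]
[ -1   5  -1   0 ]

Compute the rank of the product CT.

First compute CT:
[[ -2,  18,  -2,  -4],
 [  1,   5,   1,  -5],
 [ -7,  21,  -7,   7],
 [  8, -30,   8,  -5]]
Now row reduce the product.
R2 ← R2 + (1/2)·R1: [0, 14, 0, -7]
R3 ← R3 − (7/2)·R1: [0, -42, 0, 21]
R4 ← R4 + (4)·R1: [0, 42, 0, -21]
R3 ← R3 + (3)·R2: [0, 0, 0, 0]
R4 ← R4 − (3)·R2: [0, 0, 0, 0]
2 nonzero rows, so rank(CT) = 2.

2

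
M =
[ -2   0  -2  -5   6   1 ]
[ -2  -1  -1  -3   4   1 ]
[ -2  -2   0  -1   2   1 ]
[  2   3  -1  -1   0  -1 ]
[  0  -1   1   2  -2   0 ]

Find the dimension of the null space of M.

4

Row reduce to echelon form.
R2 ← R2 − R1: [0, -1, 1, 2, -2, 0]
R3 ← R3 − R1: [0, -2, 2, 4, -4, 0]
R4 ← R4 + R1: [0, 3, -3, -6, 6, 0]
R3 ← R3 − (2)·R2: [0, 0, 0, 0, 0, 0]
R4 ← R4 + (3)·R2: [0, 0, 0, 0, 0, 0]
R5 ← R5 − R2: [0, 0, 0, 0, 0, 0]
2 nonzero rows, so rank(M) = 2.
M has 6 columns; by rank–nullity, nullity = 6 − 2 = 4.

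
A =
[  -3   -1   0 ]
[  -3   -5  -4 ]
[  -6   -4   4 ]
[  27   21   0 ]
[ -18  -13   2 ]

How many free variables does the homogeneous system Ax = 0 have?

0

Row reduce to echelon form.
R2 ← R2 − R1: [0, -4, -4]
R3 ← R3 − (2)·R1: [0, -2, 4]
R4 ← R4 + (9)·R1: [0, 12, 0]
R5 ← R5 − (6)·R1: [0, -7, 2]
R3 ← R3 − (1/2)·R2: [0, 0, 6]
R4 ← R4 + (3)·R2: [0, 0, -12]
R5 ← R5 − (7/4)·R2: [0, 0, 9]
R4 ← R4 + (2)·R3: [0, 0, 0]
R5 ← R5 − (3/2)·R3: [0, 0, 0]
3 nonzero rows, so rank(A) = 3.
A has 3 columns; by rank–nullity, nullity = 3 − 3 = 0.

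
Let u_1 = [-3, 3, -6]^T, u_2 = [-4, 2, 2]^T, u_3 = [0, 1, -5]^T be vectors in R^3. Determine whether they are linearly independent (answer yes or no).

Form the matrix with these vectors as rows and row reduce.
R2 ← R2 − (4/3)·R1: [0, -2, 10]
R3 ← R3 + (1/2)·R2: [0, 0, 0]
2 nonzero rows, so the 3 vectors span a space of dimension 2.
Since 2 < 3, the vectors are linearly dependent.

no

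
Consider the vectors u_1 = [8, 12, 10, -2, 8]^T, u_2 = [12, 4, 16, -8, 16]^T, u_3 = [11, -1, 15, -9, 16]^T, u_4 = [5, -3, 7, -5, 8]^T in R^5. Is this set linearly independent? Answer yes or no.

no

Form the matrix with these vectors as rows and row reduce.
R2 ← R2 − (3/2)·R1: [0, -14, 1, -5, 4]
R3 ← R3 − (11/8)·R1: [0, -35/2, 5/4, -25/4, 5]
R4 ← R4 − (5/8)·R1: [0, -21/2, 3/4, -15/4, 3]
R3 ← R3 − (5/4)·R2: [0, 0, 0, 0, 0]
R4 ← R4 − (3/4)·R2: [0, 0, 0, 0, 0]
2 nonzero rows, so the 4 vectors span a space of dimension 2.
Since 2 < 4, the vectors are linearly dependent.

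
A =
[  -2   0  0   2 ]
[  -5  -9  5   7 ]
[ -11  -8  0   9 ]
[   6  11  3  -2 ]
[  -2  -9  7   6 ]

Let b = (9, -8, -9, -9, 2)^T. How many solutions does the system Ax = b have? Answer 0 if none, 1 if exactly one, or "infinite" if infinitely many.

0

Row reduce the augmented matrix [A | b].
R2 ← R2 − (5/2)·R1: [0, -9, 5, 2, -61/2]
R3 ← R3 − (11/2)·R1: [0, -8, 0, -2, -117/2]
R4 ← R4 + (3)·R1: [0, 11, 3, 4, 18]
R5 ← R5 − R1: [0, -9, 7, 4, -7]
R3 ← R3 − (8/9)·R2: [0, 0, -40/9, -34/9, -565/18]
R4 ← R4 + (11/9)·R2: [0, 0, 82/9, 58/9, -347/18]
R5 ← R5 − R2: [0, 0, 2, 2, 47/2]
R4 ← R4 + (41/20)·R3: [0, 0, 0, -13/10, -669/8]
R5 ← R5 + (9/20)·R3: [0, 0, 0, 3/10, 75/8]
R5 ← R5 + (3/13)·R4: [0, 0, 0, 0, -129/13]
The echelon form has 5 nonzero rows; the last pivot sits in the augmented column, so rank(A) = 4 but rank([A|b]) = 5.
Since the ranks differ, the system is inconsistent.
It has no solutions.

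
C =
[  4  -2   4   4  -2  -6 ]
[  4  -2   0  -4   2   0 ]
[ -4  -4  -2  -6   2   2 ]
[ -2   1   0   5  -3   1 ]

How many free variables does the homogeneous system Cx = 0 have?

Row reduce to echelon form.
R2 ← R2 − R1: [0, 0, -4, -8, 4, 6]
R3 ← R3 + R1: [0, -6, 2, -2, 0, -4]
R4 ← R4 + (1/2)·R1: [0, 0, 2, 7, -4, -2]
Swap R2 ↔ R3
R4 ← R4 + (1/2)·R3: [0, 0, 0, 3, -2, 1]
4 nonzero rows, so rank(C) = 4.
C has 6 columns; by rank–nullity, nullity = 6 − 4 = 2.

2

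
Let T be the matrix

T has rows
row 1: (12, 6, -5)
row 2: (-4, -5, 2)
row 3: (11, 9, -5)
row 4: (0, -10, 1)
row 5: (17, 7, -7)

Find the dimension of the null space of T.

0

Row reduce to echelon form.
R2 ← R2 + (1/3)·R1: [0, -3, 1/3]
R3 ← R3 − (11/12)·R1: [0, 7/2, -5/12]
R5 ← R5 − (17/12)·R1: [0, -3/2, 1/12]
R3 ← R3 + (7/6)·R2: [0, 0, -1/36]
R4 ← R4 − (10/3)·R2: [0, 0, -1/9]
R5 ← R5 − (1/2)·R2: [0, 0, -1/12]
R4 ← R4 − (4)·R3: [0, 0, 0]
R5 ← R5 − (3)·R3: [0, 0, 0]
3 nonzero rows, so rank(T) = 3.
T has 3 columns; by rank–nullity, nullity = 3 − 3 = 0.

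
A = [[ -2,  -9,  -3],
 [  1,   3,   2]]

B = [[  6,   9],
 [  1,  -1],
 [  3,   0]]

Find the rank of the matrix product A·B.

First compute AB:
[[-30,  -9],
 [ 15,   6]]
Now row reduce the product.
R2 ← R2 + (1/2)·R1: [0, 3/2]
2 nonzero rows, so rank(AB) = 2.

2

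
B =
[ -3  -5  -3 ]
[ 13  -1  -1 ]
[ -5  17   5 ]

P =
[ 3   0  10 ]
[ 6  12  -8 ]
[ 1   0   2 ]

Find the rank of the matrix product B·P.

First compute BP:
[[-42, -60,   4],
 [ 32, -12, 136],
 [ 92, 204, -176]]
Now row reduce the product.
R2 ← R2 + (16/21)·R1: [0, -404/7, 2920/21]
R3 ← R3 + (46/21)·R1: [0, 508/7, -3512/21]
R3 ← R3 + (127/101)·R2: [0, 0, 768/101]
3 nonzero rows, so rank(BP) = 3.

3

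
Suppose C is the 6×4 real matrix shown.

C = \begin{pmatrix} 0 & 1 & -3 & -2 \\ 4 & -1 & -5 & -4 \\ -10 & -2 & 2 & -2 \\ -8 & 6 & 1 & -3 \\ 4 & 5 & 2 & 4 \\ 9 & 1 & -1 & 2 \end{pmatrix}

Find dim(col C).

Row reduce to echelon form.
Swap R1 ↔ R2
R3 ← R3 + (5/2)·R1: [0, -9/2, -21/2, -12]
R4 ← R4 + (2)·R1: [0, 4, -9, -11]
R5 ← R5 − R1: [0, 6, 7, 8]
R6 ← R6 − (9/4)·R1: [0, 13/4, 41/4, 11]
R3 ← R3 + (9/2)·R2: [0, 0, -24, -21]
R4 ← R4 − (4)·R2: [0, 0, 3, -3]
R5 ← R5 − (6)·R2: [0, 0, 25, 20]
R6 ← R6 − (13/4)·R2: [0, 0, 20, 35/2]
R4 ← R4 + (1/8)·R3: [0, 0, 0, -45/8]
R5 ← R5 + (25/24)·R3: [0, 0, 0, -15/8]
R6 ← R6 + (5/6)·R3: [0, 0, 0, 0]
R5 ← R5 − (1/3)·R4: [0, 0, 0, 0]
Echelon form has 4 nonzero rows, so rank(C) = 4.
The column space has dimension equal to the rank: 4.

4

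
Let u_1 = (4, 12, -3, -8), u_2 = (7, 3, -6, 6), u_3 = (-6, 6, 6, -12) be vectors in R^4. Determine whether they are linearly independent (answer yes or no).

yes

Form the matrix with these vectors as rows and row reduce.
R2 ← R2 − (7/4)·R1: [0, -18, -3/4, 20]
R3 ← R3 + (3/2)·R1: [0, 24, 3/2, -24]
R3 ← R3 + (4/3)·R2: [0, 0, 1/2, 8/3]
3 nonzero rows, so the 3 vectors span a space of dimension 3.
Since 3 = 3, the vectors are linearly independent.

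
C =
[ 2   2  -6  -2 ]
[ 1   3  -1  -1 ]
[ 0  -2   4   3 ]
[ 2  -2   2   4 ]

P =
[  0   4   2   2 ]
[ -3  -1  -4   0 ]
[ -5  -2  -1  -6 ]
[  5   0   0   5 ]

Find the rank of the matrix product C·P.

2

First compute CP:
[[ 14,  18,   2,  30],
 [ -9,   3,  -9,   3],
 [  1,  -6,   4,  -9],
 [ 16,   6,  10,  12]]
Now row reduce the product.
R2 ← R2 + (9/14)·R1: [0, 102/7, -54/7, 156/7]
R3 ← R3 − (1/14)·R1: [0, -51/7, 27/7, -78/7]
R4 ← R4 − (8/7)·R1: [0, -102/7, 54/7, -156/7]
R3 ← R3 + (1/2)·R2: [0, 0, 0, 0]
R4 ← R4 + R2: [0, 0, 0, 0]
2 nonzero rows, so rank(CP) = 2.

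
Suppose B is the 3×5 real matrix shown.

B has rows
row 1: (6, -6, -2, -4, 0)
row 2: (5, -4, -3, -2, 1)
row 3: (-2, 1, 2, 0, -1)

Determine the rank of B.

Row reduce to echelon form.
R2 ← R2 − (5/6)·R1: [0, 1, -4/3, 4/3, 1]
R3 ← R3 + (1/3)·R1: [0, -1, 4/3, -4/3, -1]
R3 ← R3 + R2: [0, 0, 0, 0, 0]
Echelon form has 2 nonzero rows, so rank(B) = 2.

2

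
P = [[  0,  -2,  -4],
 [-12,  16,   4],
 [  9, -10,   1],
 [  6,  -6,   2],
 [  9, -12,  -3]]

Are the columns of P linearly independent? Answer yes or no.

Row reduce P to echelon form.
Swap R1 ↔ R2
R3 ← R3 + (3/4)·R1: [0, 2, 4]
R4 ← R4 + (1/2)·R1: [0, 2, 4]
R5 ← R5 + (3/4)·R1: [0, 0, 0]
R3 ← R3 + R2: [0, 0, 0]
R4 ← R4 + R2: [0, 0, 0]
2 pivots among 3 columns.
Only 2 < 3 pivot columns, so the columns are linearly dependent.

no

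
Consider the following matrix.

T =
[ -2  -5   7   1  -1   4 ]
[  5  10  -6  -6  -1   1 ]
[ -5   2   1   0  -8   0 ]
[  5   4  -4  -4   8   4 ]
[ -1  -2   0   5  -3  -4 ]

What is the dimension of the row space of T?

5

Row reduce to echelon form.
R2 ← R2 + (5/2)·R1: [0, -5/2, 23/2, -7/2, -7/2, 11]
R3 ← R3 − (5/2)·R1: [0, 29/2, -33/2, -5/2, -11/2, -10]
R4 ← R4 + (5/2)·R1: [0, -17/2, 27/2, -3/2, 11/2, 14]
R5 ← R5 − (1/2)·R1: [0, 1/2, -7/2, 9/2, -5/2, -6]
R3 ← R3 + (29/5)·R2: [0, 0, 251/5, -114/5, -129/5, 269/5]
R4 ← R4 − (17/5)·R2: [0, 0, -128/5, 52/5, 87/5, -117/5]
R5 ← R5 + (1/5)·R2: [0, 0, -6/5, 19/5, -16/5, -19/5]
R4 ← R4 + (128/251)·R3: [0, 0, 0, -308/251, 1065/251, 1013/251]
R5 ← R5 + (6/251)·R3: [0, 0, 0, 817/251, -958/251, -631/251]
R5 ← R5 + (817/308)·R4: [0, 0, 0, 0, 2291/308, 2523/308]
Echelon form has 5 nonzero rows, so rank(T) = 5.
The row space has dimension equal to the rank: 5.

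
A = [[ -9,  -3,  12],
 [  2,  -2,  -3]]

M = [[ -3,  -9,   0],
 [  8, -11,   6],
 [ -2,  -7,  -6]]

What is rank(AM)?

First compute AM:
[[-21,  30, -90],
 [-16,  25,   6]]
Now row reduce the product.
R2 ← R2 − (16/21)·R1: [0, 15/7, 522/7]
2 nonzero rows, so rank(AM) = 2.

2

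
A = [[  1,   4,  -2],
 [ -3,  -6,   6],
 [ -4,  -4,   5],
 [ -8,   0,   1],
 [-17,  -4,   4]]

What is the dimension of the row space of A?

3

Row reduce to echelon form.
R2 ← R2 + (3)·R1: [0, 6, 0]
R3 ← R3 + (4)·R1: [0, 12, -3]
R4 ← R4 + (8)·R1: [0, 32, -15]
R5 ← R5 + (17)·R1: [0, 64, -30]
R3 ← R3 − (2)·R2: [0, 0, -3]
R4 ← R4 − (16/3)·R2: [0, 0, -15]
R5 ← R5 − (32/3)·R2: [0, 0, -30]
R4 ← R4 − (5)·R3: [0, 0, 0]
R5 ← R5 − (10)·R3: [0, 0, 0]
Echelon form has 3 nonzero rows, so rank(A) = 3.
The row space has dimension equal to the rank: 3.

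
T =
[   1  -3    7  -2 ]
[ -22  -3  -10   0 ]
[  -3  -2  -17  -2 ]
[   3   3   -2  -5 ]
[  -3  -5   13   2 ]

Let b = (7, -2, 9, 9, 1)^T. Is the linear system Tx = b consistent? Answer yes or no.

Row reduce the augmented matrix [T | b].
R2 ← R2 + (22)·R1: [0, -69, 144, -44, 152]
R3 ← R3 + (3)·R1: [0, -11, 4, -8, 30]
R4 ← R4 − (3)·R1: [0, 12, -23, 1, -12]
R5 ← R5 + (3)·R1: [0, -14, 34, -4, 22]
R3 ← R3 − (11/69)·R2: [0, 0, -436/23, -68/69, 398/69]
R4 ← R4 + (4/23)·R2: [0, 0, 47/23, -153/23, 332/23]
R5 ← R5 − (14/69)·R2: [0, 0, 110/23, 340/69, -610/69]
R4 ← R4 + (47/436)·R3: [0, 0, 0, -2210/327, 9847/654]
R5 ← R5 + (55/218)·R3: [0, 0, 0, 510/109, -805/109]
R5 ← R5 + (9/13)·R4: [0, 0, 0, 0, 79/26]
The echelon form has 5 nonzero rows; the last pivot sits in the augmented column, so rank(T) = 4 but rank([T|b]) = 5.
Since the ranks differ, the system is inconsistent.

no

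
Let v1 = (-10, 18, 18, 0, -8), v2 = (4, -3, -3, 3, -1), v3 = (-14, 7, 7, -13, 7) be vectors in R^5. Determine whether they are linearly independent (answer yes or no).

no

Form the matrix with these vectors as rows and row reduce.
R2 ← R2 + (2/5)·R1: [0, 21/5, 21/5, 3, -21/5]
R3 ← R3 − (7/5)·R1: [0, -91/5, -91/5, -13, 91/5]
R3 ← R3 + (13/3)·R2: [0, 0, 0, 0, 0]
2 nonzero rows, so the 3 vectors span a space of dimension 2.
Since 2 < 3, the vectors are linearly dependent.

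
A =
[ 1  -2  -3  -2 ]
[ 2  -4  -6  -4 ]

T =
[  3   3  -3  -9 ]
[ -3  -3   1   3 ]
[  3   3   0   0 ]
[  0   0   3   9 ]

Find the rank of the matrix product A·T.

1

First compute AT:
[[  0,   0, -11, -33],
 [  0,   0, -22, -66]]
Now row reduce the product.
R2 ← R2 − (2)·R1: [0, 0, 0, 0]
1 nonzero row, so rank(AT) = 1.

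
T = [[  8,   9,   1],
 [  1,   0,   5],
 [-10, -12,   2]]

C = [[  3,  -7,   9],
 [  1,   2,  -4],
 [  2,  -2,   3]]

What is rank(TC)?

2

First compute TC:
[[ 35, -40,  39],
 [ 13, -17,  24],
 [-38,  42, -36]]
Now row reduce the product.
R2 ← R2 − (13/35)·R1: [0, -15/7, 333/35]
R3 ← R3 + (38/35)·R1: [0, -10/7, 222/35]
R3 ← R3 − (2/3)·R2: [0, 0, 0]
2 nonzero rows, so rank(TC) = 2.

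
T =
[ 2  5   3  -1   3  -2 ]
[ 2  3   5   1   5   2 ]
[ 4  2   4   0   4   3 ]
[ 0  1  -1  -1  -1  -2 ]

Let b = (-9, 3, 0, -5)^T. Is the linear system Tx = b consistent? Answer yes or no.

no

Row reduce the augmented matrix [T | b].
R2 ← R2 − R1: [0, -2, 2, 2, 2, 4, 12]
R3 ← R3 − (2)·R1: [0, -8, -2, 2, -2, 7, 18]
R3 ← R3 − (4)·R2: [0, 0, -10, -6, -10, -9, -30]
R4 ← R4 + (1/2)·R2: [0, 0, 0, 0, 0, 0, 1]
The echelon form has 4 nonzero rows; the last pivot sits in the augmented column, so rank(T) = 3 but rank([T|b]) = 4.
Since the ranks differ, the system is inconsistent.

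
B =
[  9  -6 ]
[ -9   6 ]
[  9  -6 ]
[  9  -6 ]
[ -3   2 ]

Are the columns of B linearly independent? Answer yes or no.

Row reduce B to echelon form.
R2 ← R2 + R1: [0, 0]
R3 ← R3 − R1: [0, 0]
R4 ← R4 − R1: [0, 0]
R5 ← R5 + (1/3)·R1: [0, 0]
1 pivot among 2 columns.
Only 1 < 2 pivot columns, so the columns are linearly dependent.

no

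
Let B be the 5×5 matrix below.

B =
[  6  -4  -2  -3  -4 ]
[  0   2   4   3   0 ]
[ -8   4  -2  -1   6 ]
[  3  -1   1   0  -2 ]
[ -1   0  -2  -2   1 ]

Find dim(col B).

Row reduce to echelon form.
R3 ← R3 + (4/3)·R1: [0, -4/3, -14/3, -5, 2/3]
R4 ← R4 − (1/2)·R1: [0, 1, 2, 3/2, 0]
R5 ← R5 + (1/6)·R1: [0, -2/3, -7/3, -5/2, 1/3]
R3 ← R3 + (2/3)·R2: [0, 0, -2, -3, 2/3]
R4 ← R4 − (1/2)·R2: [0, 0, 0, 0, 0]
R5 ← R5 + (1/3)·R2: [0, 0, -1, -3/2, 1/3]
R5 ← R5 − (1/2)·R3: [0, 0, 0, 0, 0]
Echelon form has 3 nonzero rows, so rank(B) = 3.
The column space has dimension equal to the rank: 3.

3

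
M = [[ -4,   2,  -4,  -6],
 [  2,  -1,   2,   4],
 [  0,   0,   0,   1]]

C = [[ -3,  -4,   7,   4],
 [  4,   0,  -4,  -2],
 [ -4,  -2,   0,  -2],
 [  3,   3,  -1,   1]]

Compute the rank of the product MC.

First compute MC:
[[ 18,   6, -30, -18],
 [ -6,   0,  14,  10],
 [  3,   3,  -1,   1]]
Now row reduce the product.
R2 ← R2 + (1/3)·R1: [0, 2, 4, 4]
R3 ← R3 − (1/6)·R1: [0, 2, 4, 4]
R3 ← R3 − R2: [0, 0, 0, 0]
2 nonzero rows, so rank(MC) = 2.

2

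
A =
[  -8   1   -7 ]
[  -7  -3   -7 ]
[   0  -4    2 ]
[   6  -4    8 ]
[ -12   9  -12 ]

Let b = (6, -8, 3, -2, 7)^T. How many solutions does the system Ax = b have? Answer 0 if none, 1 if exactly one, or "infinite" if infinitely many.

0

Row reduce the augmented matrix [A | b].
R2 ← R2 − (7/8)·R1: [0, -31/8, -7/8, -53/4]
R4 ← R4 + (3/4)·R1: [0, -13/4, 11/4, 5/2]
R5 ← R5 − (3/2)·R1: [0, 15/2, -3/2, -2]
R3 ← R3 − (32/31)·R2: [0, 0, 90/31, 517/31]
R4 ← R4 − (26/31)·R2: [0, 0, 108/31, 422/31]
R5 ← R5 + (60/31)·R2: [0, 0, -99/31, -857/31]
R4 ← R4 − (6/5)·R3: [0, 0, 0, -32/5]
R5 ← R5 + (11/10)·R3: [0, 0, 0, -93/10]
R5 ← R5 − (93/64)·R4: [0, 0, 0, 0]
The echelon form has 4 nonzero rows; the last pivot sits in the augmented column, so rank(A) = 3 but rank([A|b]) = 4.
Since the ranks differ, the system is inconsistent.
It has no solutions.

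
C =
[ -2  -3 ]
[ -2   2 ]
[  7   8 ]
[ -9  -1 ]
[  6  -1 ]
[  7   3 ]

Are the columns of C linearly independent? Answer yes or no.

Row reduce C to echelon form.
R2 ← R2 − R1: [0, 5]
R3 ← R3 + (7/2)·R1: [0, -5/2]
R4 ← R4 − (9/2)·R1: [0, 25/2]
R5 ← R5 + (3)·R1: [0, -10]
R6 ← R6 + (7/2)·R1: [0, -15/2]
R3 ← R3 + (1/2)·R2: [0, 0]
R4 ← R4 − (5/2)·R2: [0, 0]
R5 ← R5 + (2)·R2: [0, 0]
R6 ← R6 + (3/2)·R2: [0, 0]
2 pivots among 2 columns.
Every column is a pivot column, so the columns are linearly independent.

yes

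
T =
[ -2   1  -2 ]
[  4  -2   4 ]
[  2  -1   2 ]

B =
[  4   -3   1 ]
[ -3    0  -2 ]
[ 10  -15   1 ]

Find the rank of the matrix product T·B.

First compute TB:
[[-31,  36,  -6],
 [ 62, -72,  12],
 [ 31, -36,   6]]
Now row reduce the product.
R2 ← R2 + (2)·R1: [0, 0, 0]
R3 ← R3 + R1: [0, 0, 0]
1 nonzero row, so rank(TB) = 1.

1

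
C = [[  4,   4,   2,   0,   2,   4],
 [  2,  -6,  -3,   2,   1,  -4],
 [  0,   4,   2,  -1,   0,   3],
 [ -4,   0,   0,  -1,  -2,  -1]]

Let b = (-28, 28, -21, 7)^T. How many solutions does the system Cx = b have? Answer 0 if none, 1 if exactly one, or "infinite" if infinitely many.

Row reduce the augmented matrix [C | b].
R2 ← R2 − (1/2)·R1: [0, -8, -4, 2, 0, -6, 42]
R4 ← R4 + R1: [0, 4, 2, -1, 0, 3, -21]
R3 ← R3 + (1/2)·R2: [0, 0, 0, 0, 0, 0, 0]
R4 ← R4 + (1/2)·R2: [0, 0, 0, 0, 0, 0, 0]
The echelon form has 2 nonzero rows, and every pivot lies in the first 6 columns, so rank(C) = rank([C|b]) = 2.
The system is consistent.
rank = 2 < 6 unknowns, so there are infinitely many solutions.

infinite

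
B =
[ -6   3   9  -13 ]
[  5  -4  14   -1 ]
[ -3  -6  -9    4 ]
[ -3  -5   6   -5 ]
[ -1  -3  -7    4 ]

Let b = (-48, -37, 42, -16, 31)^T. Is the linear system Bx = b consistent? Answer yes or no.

Row reduce the augmented matrix [B | b].
R2 ← R2 + (5/6)·R1: [0, -3/2, 43/2, -71/6, -77]
R3 ← R3 − (1/2)·R1: [0, -15/2, -27/2, 21/2, 66]
R4 ← R4 − (1/2)·R1: [0, -13/2, 3/2, 3/2, 8]
R5 ← R5 − (1/6)·R1: [0, -7/2, -17/2, 37/6, 39]
R3 ← R3 − (5)·R2: [0, 0, -121, 209/3, 451]
R4 ← R4 − (13/3)·R2: [0, 0, -275/3, 475/9, 1025/3]
R5 ← R5 − (7/3)·R2: [0, 0, -176/3, 304/9, 656/3]
R4 ← R4 − (25/33)·R3: [0, 0, 0, 0, 0]
R5 ← R5 − (16/33)·R3: [0, 0, 0, 0, 0]
The echelon form has 3 nonzero rows, and every pivot lies in the first 4 columns, so rank(B) = rank([B|b]) = 3.
The system is consistent.

yes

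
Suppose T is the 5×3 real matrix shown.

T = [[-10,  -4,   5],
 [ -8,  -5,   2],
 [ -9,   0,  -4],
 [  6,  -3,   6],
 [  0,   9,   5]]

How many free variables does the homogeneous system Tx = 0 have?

0

Row reduce to echelon form.
R2 ← R2 − (4/5)·R1: [0, -9/5, -2]
R3 ← R3 − (9/10)·R1: [0, 18/5, -17/2]
R4 ← R4 + (3/5)·R1: [0, -27/5, 9]
R3 ← R3 + (2)·R2: [0, 0, -25/2]
R4 ← R4 − (3)·R2: [0, 0, 15]
R5 ← R5 + (5)·R2: [0, 0, -5]
R4 ← R4 + (6/5)·R3: [0, 0, 0]
R5 ← R5 − (2/5)·R3: [0, 0, 0]
3 nonzero rows, so rank(T) = 3.
T has 3 columns; by rank–nullity, nullity = 3 − 3 = 0.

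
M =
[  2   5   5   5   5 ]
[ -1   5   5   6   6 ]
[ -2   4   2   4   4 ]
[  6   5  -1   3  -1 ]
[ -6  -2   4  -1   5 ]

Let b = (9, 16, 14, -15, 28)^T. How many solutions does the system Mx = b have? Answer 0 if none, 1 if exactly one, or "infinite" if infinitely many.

1

Row reduce the augmented matrix [M | b].
R2 ← R2 + (1/2)·R1: [0, 15/2, 15/2, 17/2, 17/2, 41/2]
R3 ← R3 + R1: [0, 9, 7, 9, 9, 23]
R4 ← R4 − (3)·R1: [0, -10, -16, -12, -16, -42]
R5 ← R5 + (3)·R1: [0, 13, 19, 14, 20, 55]
R3 ← R3 − (6/5)·R2: [0, 0, -2, -6/5, -6/5, -8/5]
R4 ← R4 + (4/3)·R2: [0, 0, -6, -2/3, -14/3, -44/3]
R5 ← R5 − (26/15)·R2: [0, 0, 6, -11/15, 79/15, 292/15]
R4 ← R4 − (3)·R3: [0, 0, 0, 44/15, -16/15, -148/15]
R5 ← R5 + (3)·R3: [0, 0, 0, -13/3, 5/3, 44/3]
R5 ← R5 + (65/44)·R4: [0, 0, 0, 0, 1/11, 1/11]
The echelon form has 5 nonzero rows, and every pivot lies in the first 5 columns, so rank(M) = rank([M|b]) = 5.
The system is consistent.
rank = 5 = number of unknowns, so the solution is unique.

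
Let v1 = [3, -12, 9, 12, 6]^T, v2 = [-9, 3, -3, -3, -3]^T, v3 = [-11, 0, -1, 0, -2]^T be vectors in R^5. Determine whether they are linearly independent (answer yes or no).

no

Form the matrix with these vectors as rows and row reduce.
R2 ← R2 + (3)·R1: [0, -33, 24, 33, 15]
R3 ← R3 + (11/3)·R1: [0, -44, 32, 44, 20]
R3 ← R3 − (4/3)·R2: [0, 0, 0, 0, 0]
2 nonzero rows, so the 3 vectors span a space of dimension 2.
Since 2 < 3, the vectors are linearly dependent.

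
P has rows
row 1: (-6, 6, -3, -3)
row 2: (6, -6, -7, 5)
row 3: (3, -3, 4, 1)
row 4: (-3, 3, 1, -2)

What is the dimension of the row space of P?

Row reduce to echelon form.
R2 ← R2 + R1: [0, 0, -10, 2]
R3 ← R3 + (1/2)·R1: [0, 0, 5/2, -1/2]
R4 ← R4 − (1/2)·R1: [0, 0, 5/2, -1/2]
R3 ← R3 + (1/4)·R2: [0, 0, 0, 0]
R4 ← R4 + (1/4)·R2: [0, 0, 0, 0]
Echelon form has 2 nonzero rows, so rank(P) = 2.
The row space has dimension equal to the rank: 2.

2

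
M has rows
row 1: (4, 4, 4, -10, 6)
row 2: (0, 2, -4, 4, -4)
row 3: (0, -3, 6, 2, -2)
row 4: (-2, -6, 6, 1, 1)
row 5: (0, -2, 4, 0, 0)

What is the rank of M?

Row reduce to echelon form.
R4 ← R4 + (1/2)·R1: [0, -4, 8, -4, 4]
R3 ← R3 + (3/2)·R2: [0, 0, 0, 8, -8]
R4 ← R4 + (2)·R2: [0, 0, 0, 4, -4]
R5 ← R5 + R2: [0, 0, 0, 4, -4]
R4 ← R4 − (1/2)·R3: [0, 0, 0, 0, 0]
R5 ← R5 − (1/2)·R3: [0, 0, 0, 0, 0]
Echelon form has 3 nonzero rows, so rank(M) = 3.

3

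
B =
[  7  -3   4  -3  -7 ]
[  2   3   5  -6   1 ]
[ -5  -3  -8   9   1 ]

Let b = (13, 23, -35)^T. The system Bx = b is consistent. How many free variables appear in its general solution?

3

Row reduce the augmented matrix [B | b].
R2 ← R2 − (2/7)·R1: [0, 27/7, 27/7, -36/7, 3, 135/7]
R3 ← R3 + (5/7)·R1: [0, -36/7, -36/7, 48/7, -4, -180/7]
R3 ← R3 + (4/3)·R2: [0, 0, 0, 0, 0, 0]
The echelon form has 2 nonzero rows, and every pivot lies in the first 5 columns, so rank(B) = rank([B|b]) = 2.
The system is consistent.
Free variables = (unknowns) − (rank) = 5 − 2 = 3.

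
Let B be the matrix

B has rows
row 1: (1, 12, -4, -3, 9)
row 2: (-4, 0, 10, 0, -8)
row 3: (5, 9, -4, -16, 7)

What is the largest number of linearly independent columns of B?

3

Row reduce to echelon form.
R2 ← R2 + (4)·R1: [0, 48, -6, -12, 28]
R3 ← R3 − (5)·R1: [0, -51, 16, -1, -38]
R3 ← R3 + (17/16)·R2: [0, 0, 77/8, -55/4, -33/4]
Echelon form has 3 nonzero rows, so rank(B) = 3.
The rank gives the maximum number of linearly independent columns: 3.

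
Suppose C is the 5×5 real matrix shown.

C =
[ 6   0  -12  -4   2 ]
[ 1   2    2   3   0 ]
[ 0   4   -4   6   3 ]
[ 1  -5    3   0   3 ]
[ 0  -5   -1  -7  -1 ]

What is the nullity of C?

Row reduce to echelon form.
R2 ← R2 − (1/6)·R1: [0, 2, 4, 11/3, -1/3]
R4 ← R4 − (1/6)·R1: [0, -5, 5, 2/3, 8/3]
R3 ← R3 − (2)·R2: [0, 0, -12, -4/3, 11/3]
R4 ← R4 + (5/2)·R2: [0, 0, 15, 59/6, 11/6]
R5 ← R5 + (5/2)·R2: [0, 0, 9, 13/6, -11/6]
R4 ← R4 + (5/4)·R3: [0, 0, 0, 49/6, 77/12]
R5 ← R5 + (3/4)·R3: [0, 0, 0, 7/6, 11/12]
R5 ← R5 − (1/7)·R4: [0, 0, 0, 0, 0]
4 nonzero rows, so rank(C) = 4.
C has 5 columns; by rank–nullity, nullity = 5 − 4 = 1.

1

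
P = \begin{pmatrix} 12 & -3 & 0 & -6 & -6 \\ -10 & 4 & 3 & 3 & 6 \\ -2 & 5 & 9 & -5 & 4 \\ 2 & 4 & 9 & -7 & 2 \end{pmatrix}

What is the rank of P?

2

Row reduce to echelon form.
R2 ← R2 + (5/6)·R1: [0, 3/2, 3, -2, 1]
R3 ← R3 + (1/6)·R1: [0, 9/2, 9, -6, 3]
R4 ← R4 − (1/6)·R1: [0, 9/2, 9, -6, 3]
R3 ← R3 − (3)·R2: [0, 0, 0, 0, 0]
R4 ← R4 − (3)·R2: [0, 0, 0, 0, 0]
Echelon form has 2 nonzero rows, so rank(P) = 2.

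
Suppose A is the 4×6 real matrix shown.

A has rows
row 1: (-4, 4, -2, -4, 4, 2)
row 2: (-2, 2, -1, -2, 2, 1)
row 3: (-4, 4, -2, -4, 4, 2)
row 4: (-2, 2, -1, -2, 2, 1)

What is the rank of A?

Row reduce to echelon form.
R2 ← R2 − (1/2)·R1: [0, 0, 0, 0, 0, 0]
R3 ← R3 − R1: [0, 0, 0, 0, 0, 0]
R4 ← R4 − (1/2)·R1: [0, 0, 0, 0, 0, 0]
Echelon form has 1 nonzero row, so rank(A) = 1.

1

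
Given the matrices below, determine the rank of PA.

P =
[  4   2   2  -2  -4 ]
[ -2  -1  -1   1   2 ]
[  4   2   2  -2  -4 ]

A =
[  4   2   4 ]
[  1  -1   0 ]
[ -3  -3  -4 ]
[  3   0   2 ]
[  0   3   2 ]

First compute PA:
[[  6, -12,  -4],
 [ -3,   6,   2],
 [  6, -12,  -4]]
Now row reduce the product.
R2 ← R2 + (1/2)·R1: [0, 0, 0]
R3 ← R3 − R1: [0, 0, 0]
1 nonzero row, so rank(PA) = 1.

1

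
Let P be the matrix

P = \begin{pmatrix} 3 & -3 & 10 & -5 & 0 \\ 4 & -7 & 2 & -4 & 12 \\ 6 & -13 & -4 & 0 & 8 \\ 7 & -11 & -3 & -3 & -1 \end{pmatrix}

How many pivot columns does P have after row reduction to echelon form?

Row reduce to echelon form.
R2 ← R2 − (4/3)·R1: [0, -3, -34/3, 8/3, 12]
R3 ← R3 − (2)·R1: [0, -7, -24, 10, 8]
R4 ← R4 − (7/3)·R1: [0, -4, -79/3, 26/3, -1]
R3 ← R3 − (7/3)·R2: [0, 0, 22/9, 34/9, -20]
R4 ← R4 − (4/3)·R2: [0, 0, -101/9, 46/9, -17]
R4 ← R4 + (101/22)·R3: [0, 0, 0, 247/11, -1197/11]
Echelon form has 4 nonzero rows, so rank(P) = 4.
Each nonzero row contributes one pivot column: 4 pivot columns.

4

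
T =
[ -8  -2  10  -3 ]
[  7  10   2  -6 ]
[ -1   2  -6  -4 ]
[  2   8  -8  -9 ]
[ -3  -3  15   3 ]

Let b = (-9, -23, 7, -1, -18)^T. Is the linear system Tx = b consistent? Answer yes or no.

Row reduce the augmented matrix [T | b].
R2 ← R2 + (7/8)·R1: [0, 33/4, 43/4, -69/8, -247/8]
R3 ← R3 − (1/8)·R1: [0, 9/4, -29/4, -29/8, 65/8]
R4 ← R4 + (1/4)·R1: [0, 15/2, -11/2, -39/4, -13/4]
R5 ← R5 − (3/8)·R1: [0, -9/4, 45/4, 33/8, -117/8]
R3 ← R3 − (3/11)·R2: [0, 0, -112/11, -14/11, 182/11]
R4 ← R4 − (10/11)·R2: [0, 0, -168/11, -21/11, 273/11]
R5 ← R5 + (3/11)·R2: [0, 0, 156/11, 39/22, -507/22]
R4 ← R4 − (3/2)·R3: [0, 0, 0, 0, 0]
R5 ← R5 + (39/28)·R3: [0, 0, 0, 0, 0]
The echelon form has 3 nonzero rows, and every pivot lies in the first 4 columns, so rank(T) = rank([T|b]) = 3.
The system is consistent.

yes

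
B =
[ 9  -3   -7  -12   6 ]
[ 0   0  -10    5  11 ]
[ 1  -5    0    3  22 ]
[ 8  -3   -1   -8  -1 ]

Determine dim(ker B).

1

Row reduce to echelon form.
R3 ← R3 − (1/9)·R1: [0, -14/3, 7/9, 13/3, 64/3]
R4 ← R4 − (8/9)·R1: [0, -1/3, 47/9, 8/3, -19/3]
Swap R2 ↔ R3
R4 ← R4 − (1/14)·R2: [0, 0, 31/6, 33/14, -55/7]
R4 ← R4 + (31/60)·R3: [0, 0, 0, 415/84, -913/420]
4 nonzero rows, so rank(B) = 4.
B has 5 columns; by rank–nullity, nullity = 5 − 4 = 1.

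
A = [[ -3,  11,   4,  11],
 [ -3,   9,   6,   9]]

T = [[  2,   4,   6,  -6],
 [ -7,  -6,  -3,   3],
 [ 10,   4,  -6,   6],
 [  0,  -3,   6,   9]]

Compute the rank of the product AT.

First compute AT:
[[-43, -95,  -9, 174],
 [ -9, -69, -27, 162]]
Now row reduce the product.
R2 ← R2 − (9/43)·R1: [0, -2112/43, -1080/43, 5400/43]
2 nonzero rows, so rank(AT) = 2.

2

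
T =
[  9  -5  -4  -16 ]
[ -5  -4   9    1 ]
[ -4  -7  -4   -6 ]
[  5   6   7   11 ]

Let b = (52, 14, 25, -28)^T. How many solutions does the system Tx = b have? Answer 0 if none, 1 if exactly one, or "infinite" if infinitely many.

1

Row reduce the augmented matrix [T | b].
R2 ← R2 + (5/9)·R1: [0, -61/9, 61/9, -71/9, 386/9]
R3 ← R3 + (4/9)·R1: [0, -83/9, -52/9, -118/9, 433/9]
R4 ← R4 − (5/9)·R1: [0, 79/9, 83/9, 179/9, -512/9]
R3 ← R3 − (83/61)·R2: [0, 0, -15, -145/61, -625/61]
R4 ← R4 + (79/61)·R2: [0, 0, 18, 590/61, -82/61]
R4 ← R4 + (6/5)·R3: [0, 0, 0, 416/61, -832/61]
The echelon form has 4 nonzero rows, and every pivot lies in the first 4 columns, so rank(T) = rank([T|b]) = 4.
The system is consistent.
rank = 4 = number of unknowns, so the solution is unique.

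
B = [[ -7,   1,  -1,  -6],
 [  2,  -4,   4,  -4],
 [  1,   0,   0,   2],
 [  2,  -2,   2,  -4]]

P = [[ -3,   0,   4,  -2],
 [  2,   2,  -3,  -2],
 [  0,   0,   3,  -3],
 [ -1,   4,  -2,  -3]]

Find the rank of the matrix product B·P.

3

First compute BP:
[[ 29, -22, -22,  33],
 [-10, -24,  40,   4],
 [ -5,   8,   0,  -8],
 [ -6, -20,  28,   6]]
Now row reduce the product.
R2 ← R2 + (10/29)·R1: [0, -916/29, 940/29, 446/29]
R3 ← R3 + (5/29)·R1: [0, 122/29, -110/29, -67/29]
R4 ← R4 + (6/29)·R1: [0, -712/29, 680/29, 372/29]
R3 ← R3 + (61/458)·R2: [0, 0, 120/229, -60/229]
R4 ← R4 − (178/229)·R2: [0, 0, -400/229, 200/229]
R4 ← R4 + (10/3)·R3: [0, 0, 0, 0]
3 nonzero rows, so rank(BP) = 3.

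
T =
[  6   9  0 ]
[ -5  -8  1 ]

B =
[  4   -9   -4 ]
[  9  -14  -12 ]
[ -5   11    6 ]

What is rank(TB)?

2

First compute TB:
[[105, -180, -132],
 [-97, 168, 122]]
Now row reduce the product.
R2 ← R2 + (97/105)·R1: [0, 12/7, 2/35]
2 nonzero rows, so rank(TB) = 2.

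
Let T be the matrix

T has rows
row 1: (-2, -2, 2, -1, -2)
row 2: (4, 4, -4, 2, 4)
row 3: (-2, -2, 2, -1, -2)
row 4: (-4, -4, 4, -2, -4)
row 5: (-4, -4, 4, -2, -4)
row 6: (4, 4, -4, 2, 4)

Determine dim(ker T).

Row reduce to echelon form.
R2 ← R2 + (2)·R1: [0, 0, 0, 0, 0]
R3 ← R3 − R1: [0, 0, 0, 0, 0]
R4 ← R4 − (2)·R1: [0, 0, 0, 0, 0]
R5 ← R5 − (2)·R1: [0, 0, 0, 0, 0]
R6 ← R6 + (2)·R1: [0, 0, 0, 0, 0]
1 nonzero row, so rank(T) = 1.
T has 5 columns; by rank–nullity, nullity = 5 − 1 = 4.

4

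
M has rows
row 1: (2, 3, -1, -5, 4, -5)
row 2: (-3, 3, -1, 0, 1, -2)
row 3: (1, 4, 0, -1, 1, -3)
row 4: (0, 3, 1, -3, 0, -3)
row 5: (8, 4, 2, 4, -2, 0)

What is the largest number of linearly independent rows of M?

Row reduce to echelon form.
R2 ← R2 + (3/2)·R1: [0, 15/2, -5/2, -15/2, 7, -19/2]
R3 ← R3 − (1/2)·R1: [0, 5/2, 1/2, 3/2, -1, -1/2]
R5 ← R5 − (4)·R1: [0, -8, 6, 24, -18, 20]
R3 ← R3 − (1/3)·R2: [0, 0, 4/3, 4, -10/3, 8/3]
R4 ← R4 − (2/5)·R2: [0, 0, 2, 0, -14/5, 4/5]
R5 ← R5 + (16/15)·R2: [0, 0, 10/3, 16, -158/15, 148/15]
R4 ← R4 − (3/2)·R3: [0, 0, 0, -6, 11/5, -16/5]
R5 ← R5 − (5/2)·R3: [0, 0, 0, 6, -11/5, 16/5]
R5 ← R5 + R4: [0, 0, 0, 0, 0, 0]
Echelon form has 4 nonzero rows, so rank(M) = 4.
The rank gives the maximum number of linearly independent rows: 4.

4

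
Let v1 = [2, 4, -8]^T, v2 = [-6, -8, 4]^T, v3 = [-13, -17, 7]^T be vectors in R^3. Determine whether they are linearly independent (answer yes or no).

Form the matrix with these vectors as rows and row reduce.
R2 ← R2 + (3)·R1: [0, 4, -20]
R3 ← R3 + (13/2)·R1: [0, 9, -45]
R3 ← R3 − (9/4)·R2: [0, 0, 0]
2 nonzero rows, so the 3 vectors span a space of dimension 2.
Since 2 < 3, the vectors are linearly dependent.

no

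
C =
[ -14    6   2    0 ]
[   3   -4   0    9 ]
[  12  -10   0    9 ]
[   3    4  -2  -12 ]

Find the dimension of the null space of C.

1

Row reduce to echelon form.
R2 ← R2 + (3/14)·R1: [0, -19/7, 3/7, 9]
R3 ← R3 + (6/7)·R1: [0, -34/7, 12/7, 9]
R4 ← R4 + (3/14)·R1: [0, 37/7, -11/7, -12]
R3 ← R3 − (34/19)·R2: [0, 0, 18/19, -135/19]
R4 ← R4 + (37/19)·R2: [0, 0, -14/19, 105/19]
R4 ← R4 + (7/9)·R3: [0, 0, 0, 0]
3 nonzero rows, so rank(C) = 3.
C has 4 columns; by rank–nullity, nullity = 4 − 3 = 1.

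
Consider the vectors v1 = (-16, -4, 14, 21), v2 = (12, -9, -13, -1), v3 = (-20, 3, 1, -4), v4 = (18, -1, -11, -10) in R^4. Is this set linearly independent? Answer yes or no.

Form the matrix with these vectors as rows and row reduce.
R2 ← R2 + (3/4)·R1: [0, -12, -5/2, 59/4]
R3 ← R3 − (5/4)·R1: [0, 8, -33/2, -121/4]
R4 ← R4 + (9/8)·R1: [0, -11/2, 19/4, 109/8]
R3 ← R3 + (2/3)·R2: [0, 0, -109/6, -245/12]
R4 ← R4 − (11/24)·R2: [0, 0, 283/48, 659/96]
R4 ← R4 + (283/872)·R3: [0, 0, 0, 26/109]
4 nonzero rows, so the 4 vectors span a space of dimension 4.
Since 4 = 4, the vectors are linearly independent.

yes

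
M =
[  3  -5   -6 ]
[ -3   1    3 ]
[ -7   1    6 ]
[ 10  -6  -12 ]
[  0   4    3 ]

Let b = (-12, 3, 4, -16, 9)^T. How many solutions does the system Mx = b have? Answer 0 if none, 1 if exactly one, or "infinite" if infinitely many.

infinite

Row reduce the augmented matrix [M | b].
R2 ← R2 + R1: [0, -4, -3, -9]
R3 ← R3 + (7/3)·R1: [0, -32/3, -8, -24]
R4 ← R4 − (10/3)·R1: [0, 32/3, 8, 24]
R3 ← R3 − (8/3)·R2: [0, 0, 0, 0]
R4 ← R4 + (8/3)·R2: [0, 0, 0, 0]
R5 ← R5 + R2: [0, 0, 0, 0]
The echelon form has 2 nonzero rows, and every pivot lies in the first 3 columns, so rank(M) = rank([M|b]) = 2.
The system is consistent.
rank = 2 < 3 unknowns, so there are infinitely many solutions.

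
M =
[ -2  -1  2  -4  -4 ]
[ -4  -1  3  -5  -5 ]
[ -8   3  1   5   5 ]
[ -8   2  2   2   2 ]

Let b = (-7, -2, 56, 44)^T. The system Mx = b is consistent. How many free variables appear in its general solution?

Row reduce the augmented matrix [M | b].
R2 ← R2 − (2)·R1: [0, 1, -1, 3, 3, 12]
R3 ← R3 − (4)·R1: [0, 7, -7, 21, 21, 84]
R4 ← R4 − (4)·R1: [0, 6, -6, 18, 18, 72]
R3 ← R3 − (7)·R2: [0, 0, 0, 0, 0, 0]
R4 ← R4 − (6)·R2: [0, 0, 0, 0, 0, 0]
The echelon form has 2 nonzero rows, and every pivot lies in the first 5 columns, so rank(M) = rank([M|b]) = 2.
The system is consistent.
Free variables = (unknowns) − (rank) = 5 − 2 = 3.

3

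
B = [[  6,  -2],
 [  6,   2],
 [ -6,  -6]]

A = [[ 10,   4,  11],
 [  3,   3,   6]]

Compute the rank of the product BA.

2

First compute BA:
[[ 54,  18,  54],
 [ 66,  30,  78],
 [-78, -42, -102]]
Now row reduce the product.
R2 ← R2 − (11/9)·R1: [0, 8, 12]
R3 ← R3 + (13/9)·R1: [0, -16, -24]
R3 ← R3 + (2)·R2: [0, 0, 0]
2 nonzero rows, so rank(BA) = 2.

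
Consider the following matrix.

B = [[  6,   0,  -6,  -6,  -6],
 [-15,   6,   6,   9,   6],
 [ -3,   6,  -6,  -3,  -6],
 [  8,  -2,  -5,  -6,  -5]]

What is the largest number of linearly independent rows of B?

Row reduce to echelon form.
R2 ← R2 + (5/2)·R1: [0, 6, -9, -6, -9]
R3 ← R3 + (1/2)·R1: [0, 6, -9, -6, -9]
R4 ← R4 − (4/3)·R1: [0, -2, 3, 2, 3]
R3 ← R3 − R2: [0, 0, 0, 0, 0]
R4 ← R4 + (1/3)·R2: [0, 0, 0, 0, 0]
Echelon form has 2 nonzero rows, so rank(B) = 2.
The rank gives the maximum number of linearly independent rows: 2.

2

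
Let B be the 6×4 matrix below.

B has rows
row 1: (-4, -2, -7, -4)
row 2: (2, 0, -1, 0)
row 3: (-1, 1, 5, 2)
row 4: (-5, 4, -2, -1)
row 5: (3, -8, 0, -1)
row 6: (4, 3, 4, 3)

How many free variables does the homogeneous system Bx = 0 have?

1

Row reduce to echelon form.
R2 ← R2 + (1/2)·R1: [0, -1, -9/2, -2]
R3 ← R3 − (1/4)·R1: [0, 3/2, 27/4, 3]
R4 ← R4 − (5/4)·R1: [0, 13/2, 27/4, 4]
R5 ← R5 + (3/4)·R1: [0, -19/2, -21/4, -4]
R6 ← R6 + R1: [0, 1, -3, -1]
R3 ← R3 + (3/2)·R2: [0, 0, 0, 0]
R4 ← R4 + (13/2)·R2: [0, 0, -45/2, -9]
R5 ← R5 − (19/2)·R2: [0, 0, 75/2, 15]
R6 ← R6 + R2: [0, 0, -15/2, -3]
Swap R3 ↔ R4
R5 ← R5 + (5/3)·R3: [0, 0, 0, 0]
R6 ← R6 − (1/3)·R3: [0, 0, 0, 0]
3 nonzero rows, so rank(B) = 3.
B has 4 columns; by rank–nullity, nullity = 4 − 3 = 1.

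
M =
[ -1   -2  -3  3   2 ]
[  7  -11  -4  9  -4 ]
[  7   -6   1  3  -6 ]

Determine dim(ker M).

Row reduce to echelon form.
R2 ← R2 + (7)·R1: [0, -25, -25, 30, 10]
R3 ← R3 + (7)·R1: [0, -20, -20, 24, 8]
R3 ← R3 − (4/5)·R2: [0, 0, 0, 0, 0]
2 nonzero rows, so rank(M) = 2.
M has 5 columns; by rank–nullity, nullity = 5 − 2 = 3.

3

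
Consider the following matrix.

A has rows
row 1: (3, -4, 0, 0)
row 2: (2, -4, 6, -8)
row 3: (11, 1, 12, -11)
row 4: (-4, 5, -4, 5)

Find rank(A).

3

Row reduce to echelon form.
R2 ← R2 − (2/3)·R1: [0, -4/3, 6, -8]
R3 ← R3 − (11/3)·R1: [0, 47/3, 12, -11]
R4 ← R4 + (4/3)·R1: [0, -1/3, -4, 5]
R3 ← R3 + (47/4)·R2: [0, 0, 165/2, -105]
R4 ← R4 − (1/4)·R2: [0, 0, -11/2, 7]
R4 ← R4 + (1/15)·R3: [0, 0, 0, 0]
Echelon form has 3 nonzero rows, so rank(A) = 3.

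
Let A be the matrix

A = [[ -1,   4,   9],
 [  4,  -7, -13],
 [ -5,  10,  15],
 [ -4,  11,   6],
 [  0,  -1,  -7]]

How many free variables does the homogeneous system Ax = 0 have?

Row reduce to echelon form.
R2 ← R2 + (4)·R1: [0, 9, 23]
R3 ← R3 − (5)·R1: [0, -10, -30]
R4 ← R4 − (4)·R1: [0, -5, -30]
R3 ← R3 + (10/9)·R2: [0, 0, -40/9]
R4 ← R4 + (5/9)·R2: [0, 0, -155/9]
R5 ← R5 + (1/9)·R2: [0, 0, -40/9]
R4 ← R4 − (31/8)·R3: [0, 0, 0]
R5 ← R5 − R3: [0, 0, 0]
3 nonzero rows, so rank(A) = 3.
A has 3 columns; by rank–nullity, nullity = 3 − 3 = 0.

0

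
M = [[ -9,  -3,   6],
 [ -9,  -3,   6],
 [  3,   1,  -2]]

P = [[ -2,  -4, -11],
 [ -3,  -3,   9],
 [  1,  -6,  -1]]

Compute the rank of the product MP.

1

First compute MP:
[[ 33,   9,  66],
 [ 33,   9,  66],
 [-11,  -3, -22]]
Now row reduce the product.
R2 ← R2 − R1: [0, 0, 0]
R3 ← R3 + (1/3)·R1: [0, 0, 0]
1 nonzero row, so rank(MP) = 1.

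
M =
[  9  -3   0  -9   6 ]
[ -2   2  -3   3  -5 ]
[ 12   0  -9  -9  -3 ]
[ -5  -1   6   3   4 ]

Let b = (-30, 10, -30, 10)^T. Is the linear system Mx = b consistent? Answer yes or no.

yes

Row reduce the augmented matrix [M | b].
R2 ← R2 + (2/9)·R1: [0, 4/3, -3, 1, -11/3, 10/3]
R3 ← R3 − (4/3)·R1: [0, 4, -9, 3, -11, 10]
R4 ← R4 + (5/9)·R1: [0, -8/3, 6, -2, 22/3, -20/3]
R3 ← R3 − (3)·R2: [0, 0, 0, 0, 0, 0]
R4 ← R4 + (2)·R2: [0, 0, 0, 0, 0, 0]
The echelon form has 2 nonzero rows, and every pivot lies in the first 5 columns, so rank(M) = rank([M|b]) = 2.
The system is consistent.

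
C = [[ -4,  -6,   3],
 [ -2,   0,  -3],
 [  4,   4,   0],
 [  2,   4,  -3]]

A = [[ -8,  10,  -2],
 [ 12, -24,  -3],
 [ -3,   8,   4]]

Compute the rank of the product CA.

2

First compute CA:
[[-49, 128,  38],
 [ 25, -44,  -8],
 [ 16, -56, -20],
 [ 41, -100, -28]]
Now row reduce the product.
R2 ← R2 + (25/49)·R1: [0, 1044/49, 558/49]
R3 ← R3 + (16/49)·R1: [0, -696/49, -372/49]
R4 ← R4 + (41/49)·R1: [0, 348/49, 186/49]
R3 ← R3 + (2/3)·R2: [0, 0, 0]
R4 ← R4 − (1/3)·R2: [0, 0, 0]
2 nonzero rows, so rank(CA) = 2.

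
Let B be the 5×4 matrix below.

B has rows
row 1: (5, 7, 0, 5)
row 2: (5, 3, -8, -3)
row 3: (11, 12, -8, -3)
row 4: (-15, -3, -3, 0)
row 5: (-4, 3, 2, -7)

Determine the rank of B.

4

Row reduce to echelon form.
R2 ← R2 − R1: [0, -4, -8, -8]
R3 ← R3 − (11/5)·R1: [0, -17/5, -8, -14]
R4 ← R4 + (3)·R1: [0, 18, -3, 15]
R5 ← R5 + (4/5)·R1: [0, 43/5, 2, -3]
R3 ← R3 − (17/20)·R2: [0, 0, -6/5, -36/5]
R4 ← R4 + (9/2)·R2: [0, 0, -39, -21]
R5 ← R5 + (43/20)·R2: [0, 0, -76/5, -101/5]
R4 ← R4 − (65/2)·R3: [0, 0, 0, 213]
R5 ← R5 − (38/3)·R3: [0, 0, 0, 71]
R5 ← R5 − (1/3)·R4: [0, 0, 0, 0]
Echelon form has 4 nonzero rows, so rank(B) = 4.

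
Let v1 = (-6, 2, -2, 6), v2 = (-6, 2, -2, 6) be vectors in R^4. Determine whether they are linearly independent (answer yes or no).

no

Form the matrix with these vectors as rows and row reduce.
R2 ← R2 − R1: [0, 0, 0, 0]
1 nonzero row, so the 2 vectors span a space of dimension 1.
Since 1 < 2, the vectors are linearly dependent.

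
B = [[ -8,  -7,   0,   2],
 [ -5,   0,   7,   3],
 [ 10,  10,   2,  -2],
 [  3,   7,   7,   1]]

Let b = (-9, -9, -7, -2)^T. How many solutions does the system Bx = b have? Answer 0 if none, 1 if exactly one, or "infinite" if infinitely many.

0

Row reduce the augmented matrix [B | b].
R2 ← R2 − (5/8)·R1: [0, 35/8, 7, 7/4, -27/8]
R3 ← R3 + (5/4)·R1: [0, 5/4, 2, 1/2, -73/4]
R4 ← R4 + (3/8)·R1: [0, 35/8, 7, 7/4, -43/8]
R3 ← R3 − (2/7)·R2: [0, 0, 0, 0, -121/7]
R4 ← R4 − R2: [0, 0, 0, 0, -2]
R4 ← R4 − (14/121)·R3: [0, 0, 0, 0, 0]
The echelon form has 3 nonzero rows; the last pivot sits in the augmented column, so rank(B) = 2 but rank([B|b]) = 3.
Since the ranks differ, the system is inconsistent.
It has no solutions.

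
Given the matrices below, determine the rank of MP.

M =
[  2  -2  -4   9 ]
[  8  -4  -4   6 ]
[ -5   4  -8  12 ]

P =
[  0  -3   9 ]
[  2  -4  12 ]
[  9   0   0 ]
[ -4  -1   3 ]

First compute MP:
[[-76,  -7,  21],
 [-68, -14,  42],
 [-112, -13,  39]]
Now row reduce the product.
R2 ← R2 − (17/19)·R1: [0, -147/19, 441/19]
R3 ← R3 − (28/19)·R1: [0, -51/19, 153/19]
R3 ← R3 − (17/49)·R2: [0, 0, 0]
2 nonzero rows, so rank(MP) = 2.

2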